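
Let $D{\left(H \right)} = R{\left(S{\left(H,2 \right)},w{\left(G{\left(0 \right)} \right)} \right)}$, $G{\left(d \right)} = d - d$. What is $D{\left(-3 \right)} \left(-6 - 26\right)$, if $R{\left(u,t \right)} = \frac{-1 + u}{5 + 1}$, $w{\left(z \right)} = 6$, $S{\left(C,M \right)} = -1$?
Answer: $\frac{32}{3} \approx 10.667$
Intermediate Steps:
$G{\left(d \right)} = 0$
$R{\left(u,t \right)} = - \frac{1}{6} + \frac{u}{6}$ ($R{\left(u,t \right)} = \frac{-1 + u}{6} = \left(-1 + u\right) \frac{1}{6} = - \frac{1}{6} + \frac{u}{6}$)
$D{\left(H \right)} = - \frac{1}{3}$ ($D{\left(H \right)} = - \frac{1}{6} + \frac{1}{6} \left(-1\right) = - \frac{1}{6} - \frac{1}{6} = - \frac{1}{3}$)
$D{\left(-3 \right)} \left(-6 - 26\right) = - \frac{-6 - 26}{3} = \left(- \frac{1}{3}\right) \left(-32\right) = \frac{32}{3}$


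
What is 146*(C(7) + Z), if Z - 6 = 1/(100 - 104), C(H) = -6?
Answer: -73/2 ≈ -36.500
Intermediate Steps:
Z = 23/4 (Z = 6 + 1/(100 - 104) = 6 + 1/(-4) = 6 - 1/4 = 23/4 ≈ 5.7500)
146*(C(7) + Z) = 146*(-6 + 23/4) = 146*(-1/4) = -73/2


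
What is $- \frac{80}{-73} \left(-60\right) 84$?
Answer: $- \frac{403200}{73} \approx -5523.3$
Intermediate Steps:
$- \frac{80}{-73} \left(-60\right) 84 = \left(-80\right) \left(- \frac{1}{73}\right) \left(-60\right) 84 = \frac{80}{73} \left(-60\right) 84 = \left(- \frac{4800}{73}\right) 84 = - \frac{403200}{73}$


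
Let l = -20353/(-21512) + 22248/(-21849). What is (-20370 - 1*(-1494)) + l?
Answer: -2957350010989/156671896 ≈ -18876.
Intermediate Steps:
l = -11302093/156671896 (l = -20353*(-1/21512) + 22248*(-1/21849) = 20353/21512 - 7416/7283 = -11302093/156671896 ≈ -0.072139)
(-20370 - 1*(-1494)) + l = (-20370 - 1*(-1494)) - 11302093/156671896 = (-20370 + 1494) - 11302093/156671896 = -18876 - 11302093/156671896 = -2957350010989/156671896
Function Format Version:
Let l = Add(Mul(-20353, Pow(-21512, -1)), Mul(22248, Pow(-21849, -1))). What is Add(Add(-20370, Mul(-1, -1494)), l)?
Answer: Rational(-2957350010989, 156671896) ≈ -18876.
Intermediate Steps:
l = Rational(-11302093, 156671896) (l = Add(Mul(-20353, Rational(-1, 21512)), Mul(22248, Rational(-1, 21849))) = Add(Rational(20353, 21512), Rational(-7416, 7283)) = Rational(-11302093, 156671896) ≈ -0.072139)
Add(Add(-20370, Mul(-1, -1494)), l) = Add(Add(-20370, Mul(-1, -1494)), Rational(-11302093, 156671896)) = Add(Add(-20370, 1494), Rational(-11302093, 156671896)) = Add(-18876, Rational(-11302093, 156671896)) = Rational(-2957350010989, 156671896)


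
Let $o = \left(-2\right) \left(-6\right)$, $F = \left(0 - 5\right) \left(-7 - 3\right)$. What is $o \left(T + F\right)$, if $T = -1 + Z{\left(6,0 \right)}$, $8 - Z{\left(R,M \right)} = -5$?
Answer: $744$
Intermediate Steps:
$F = 50$ ($F = \left(-5\right) \left(-10\right) = 50$)
$Z{\left(R,M \right)} = 13$ ($Z{\left(R,M \right)} = 8 - -5 = 8 + 5 = 13$)
$o = 12$
$T = 12$ ($T = -1 + 13 = 12$)
$o \left(T + F\right) = 12 \left(12 + 50\right) = 12 \cdot 62 = 744$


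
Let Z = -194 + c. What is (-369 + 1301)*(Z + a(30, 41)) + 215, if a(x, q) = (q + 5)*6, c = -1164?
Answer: -1008209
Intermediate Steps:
a(x, q) = 30 + 6*q (a(x, q) = (5 + q)*6 = 30 + 6*q)
Z = -1358 (Z = -194 - 1164 = -1358)
(-369 + 1301)*(Z + a(30, 41)) + 215 = (-369 + 1301)*(-1358 + (30 + 6*41)) + 215 = 932*(-1358 + (30 + 246)) + 215 = 932*(-1358 + 276) + 215 = 932*(-1082) + 215 = -1008424 + 215 = -1008209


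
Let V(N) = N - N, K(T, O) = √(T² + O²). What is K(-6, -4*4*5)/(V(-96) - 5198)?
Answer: -√1609/2599 ≈ -0.015434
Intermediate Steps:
K(T, O) = √(O² + T²)
V(N) = 0
K(-6, -4*4*5)/(V(-96) - 5198) = √((-4*4*5)² + (-6)²)/(0 - 5198) = √((-16*5)² + 36)/(-5198) = -√((-80)² + 36)/5198 = -√(6400 + 36)/5198 = -√1609/2599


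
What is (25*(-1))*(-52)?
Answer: 1300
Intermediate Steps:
(25*(-1))*(-52) = -25*(-52) = 1300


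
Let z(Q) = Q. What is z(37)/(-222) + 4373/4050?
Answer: 1849/2025 ≈ 0.91309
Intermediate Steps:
z(37)/(-222) + 4373/4050 = 37/(-222) + 4373/4050 = 37*(-1/222) + 4373*(1/4050) = -⅙ + 4373/4050 = 1849/2025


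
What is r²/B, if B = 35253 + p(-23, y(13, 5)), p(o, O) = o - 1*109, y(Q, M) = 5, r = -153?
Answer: 7803/11707 ≈ 0.66652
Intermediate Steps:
p(o, O) = -109 + o (p(o, O) = o - 109 = -109 + o)
B = 35121 (B = 35253 + (-109 - 23) = 35253 - 132 = 35121)
r²/B = (-153)²/35121 = 23409*(1/35121) = 7803/11707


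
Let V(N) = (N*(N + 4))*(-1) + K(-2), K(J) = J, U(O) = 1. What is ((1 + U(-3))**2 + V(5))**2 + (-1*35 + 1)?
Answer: 1815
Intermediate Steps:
V(N) = -2 - N*(4 + N) (V(N) = (N*(N + 4))*(-1) - 2 = (N*(4 + N))*(-1) - 2 = -N*(4 + N) - 2 = -2 - N*(4 + N))
((1 + U(-3))**2 + V(5))**2 + (-1*35 + 1) = ((1 + 1)**2 + (-2 - 1*5**2 - 4*5))**2 + (-1*35 + 1) = (2**2 + (-2 - 1*25 - 20))**2 + (-35 + 1) = (4 + (-2 - 25 - 20))**2 - 34 = (4 - 47)**2 - 34 = (-43)**2 - 34 = 1849 - 34 = 1815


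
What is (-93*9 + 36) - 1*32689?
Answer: -33490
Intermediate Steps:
(-93*9 + 36) - 1*32689 = (-837 + 36) - 32689 = -801 - 32689 = -33490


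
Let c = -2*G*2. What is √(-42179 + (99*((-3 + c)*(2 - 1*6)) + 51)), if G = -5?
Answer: 2*I*√12215 ≈ 221.04*I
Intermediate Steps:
c = 20 (c = -2*(-5)*2 = 10*2 = 20)
√(-42179 + (99*((-3 + c)*(2 - 1*6)) + 51)) = √(-42179 + (99*((-3 + 20)*(2 - 1*6)) + 51)) = √(-42179 + (99*(17*(2 - 6)) + 51)) = √(-42179 + (99*(17*(-4)) + 51)) = √(-42179 + (99*(-68) + 51)) = √(-42179 + (-6732 + 51)) = √(-42179 - 6681) = √(-48860) = 2*I*√12215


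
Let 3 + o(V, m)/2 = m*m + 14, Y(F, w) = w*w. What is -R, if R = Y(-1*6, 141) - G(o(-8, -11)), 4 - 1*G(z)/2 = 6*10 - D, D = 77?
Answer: -19839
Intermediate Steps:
Y(F, w) = w²
o(V, m) = 22 + 2*m² (o(V, m) = -6 + 2*(m*m + 14) = -6 + 2*(m² + 14) = -6 + 2*(14 + m²) = -6 + (28 + 2*m²) = 22 + 2*m²)
G(z) = 42 (G(z) = 8 - 2*(6*10 - 1*77) = 8 - 2*(60 - 77) = 8 - 2*(-17) = 8 + 34 = 42)
R = 19839 (R = 141² - 1*42 = 19881 - 42 = 19839)
-R = -1*19839 = -19839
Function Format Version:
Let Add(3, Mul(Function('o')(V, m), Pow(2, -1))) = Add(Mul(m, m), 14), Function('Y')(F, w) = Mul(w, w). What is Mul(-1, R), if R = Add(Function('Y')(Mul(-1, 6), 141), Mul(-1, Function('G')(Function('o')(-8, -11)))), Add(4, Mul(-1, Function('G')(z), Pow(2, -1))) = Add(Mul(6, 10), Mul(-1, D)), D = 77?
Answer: -19839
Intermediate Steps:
Function('Y')(F, w) = Pow(w, 2)
Function('o')(V, m) = Add(22, Mul(2, Pow(m, 2))) (Function('o')(V, m) = Add(-6, Mul(2, Add(Mul(m, m), 14))) = Add(-6, Mul(2, Add(Pow(m, 2), 14))) = Add(-6, Mul(2, Add(14, Pow(m, 2)))) = Add(-6, Add(28, Mul(2, Pow(m, 2)))) = Add(22, Mul(2, Pow(m, 2))))
Function('G')(z) = 42 (Function('G')(z) = Add(8, Mul(-2, Add(Mul(6, 10), Mul(-1, 77)))) = Add(8, Mul(-2, Add(60, -77))) = Add(8, Mul(-2, -17)) = Add(8, 34) = 42)
R = 19839 (R = Add(Pow(141, 2), Mul(-1, 42)) = Add(19881, -42) = 19839)
Mul(-1, R) = Mul(-1, 19839) = -19839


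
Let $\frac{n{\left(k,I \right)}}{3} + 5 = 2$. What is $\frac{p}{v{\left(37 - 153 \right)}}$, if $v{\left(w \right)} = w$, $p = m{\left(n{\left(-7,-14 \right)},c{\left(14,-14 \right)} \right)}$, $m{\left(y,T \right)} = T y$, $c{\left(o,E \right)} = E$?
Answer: $- \frac{63}{58} \approx -1.0862$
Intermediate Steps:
$n{\left(k,I \right)} = -9$ ($n{\left(k,I \right)} = -15 + 3 \cdot 2 = -15 + 6 = -9$)
$p = 126$ ($p = \left(-14\right) \left(-9\right) = 126$)
$\frac{p}{v{\left(37 - 153 \right)}} = \frac{126}{37 - 153} = \frac{126}{-116} = 126 \left(- \frac{1}{116}\right) = - \frac{63}{58}$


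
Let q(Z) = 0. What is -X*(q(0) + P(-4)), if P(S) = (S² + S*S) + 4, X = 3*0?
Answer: 0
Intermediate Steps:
X = 0
P(S) = 4 + 2*S² (P(S) = (S² + S²) + 4 = 2*S² + 4 = 4 + 2*S²)
-X*(q(0) + P(-4)) = -0*(0 + (4 + 2*(-4)²)) = -0*(0 + (4 + 2*16)) = -0*(0 + (4 + 32)) = -0*(0 + 36) = -0*36 = -1*0 = 0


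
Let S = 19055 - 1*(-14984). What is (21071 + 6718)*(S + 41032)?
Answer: 2086148019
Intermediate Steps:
S = 34039 (S = 19055 + 14984 = 34039)
(21071 + 6718)*(S + 41032) = (21071 + 6718)*(34039 + 41032) = 27789*75071 = 2086148019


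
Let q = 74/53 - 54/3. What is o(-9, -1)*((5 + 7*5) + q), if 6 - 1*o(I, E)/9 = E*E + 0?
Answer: 55800/53 ≈ 1052.8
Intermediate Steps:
o(I, E) = 54 - 9*E² (o(I, E) = 54 - 9*(E*E + 0) = 54 - 9*(E² + 0) = 54 - 9*E²)
q = -880/53 (q = 74*(1/53) - 54*⅓ = 74/53 - 18 = -880/53 ≈ -16.604)
o(-9, -1)*((5 + 7*5) + q) = (54 - 9*(-1)²)*((5 + 7*5) - 880/53) = (54 - 9*1)*((5 + 35) - 880/53) = (54 - 9)*(40 - 880/53) = 45*(1240/53) = 55800/53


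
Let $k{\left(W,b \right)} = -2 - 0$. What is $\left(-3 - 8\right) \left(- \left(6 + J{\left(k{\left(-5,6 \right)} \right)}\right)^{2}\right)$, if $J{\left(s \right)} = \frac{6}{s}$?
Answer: $99$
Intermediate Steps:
$k{\left(W,b \right)} = -2$ ($k{\left(W,b \right)} = -2 + 0 = -2$)
$\left(-3 - 8\right) \left(- \left(6 + J{\left(k{\left(-5,6 \right)} \right)}\right)^{2}\right) = \left(-3 - 8\right) \left(- \left(6 + \frac{6}{-2}\right)^{2}\right) = - 11 \left(- \left(6 + 6 \left(- \frac{1}{2}\right)\right)^{2}\right) = - 11 \left(- \left(6 - 3\right)^{2}\right) = - 11 \left(- 3^{2}\right) = - 11 \left(\left(-1\right) 9\right) = \left(-11\right) \left(-9\right) = 99$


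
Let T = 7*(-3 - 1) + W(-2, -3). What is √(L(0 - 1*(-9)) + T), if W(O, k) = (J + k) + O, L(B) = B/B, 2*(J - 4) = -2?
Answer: I*√29 ≈ 5.3852*I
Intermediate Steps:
J = 3 (J = 4 + (½)*(-2) = 4 - 1 = 3)
L(B) = 1
W(O, k) = 3 + O + k (W(O, k) = (3 + k) + O = 3 + O + k)
T = -30 (T = 7*(-3 - 1) + (3 - 2 - 3) = 7*(-4) - 2 = -28 - 2 = -30)
√(L(0 - 1*(-9)) + T) = √(1 - 30) = √(-29) = I*√29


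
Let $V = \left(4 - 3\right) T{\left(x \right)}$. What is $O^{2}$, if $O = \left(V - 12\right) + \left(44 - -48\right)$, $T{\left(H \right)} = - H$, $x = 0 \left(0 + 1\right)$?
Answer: $6400$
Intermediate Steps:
$x = 0$ ($x = 0 \cdot 1 = 0$)
$V = 0$ ($V = \left(4 - 3\right) \left(\left(-1\right) 0\right) = 1 \cdot 0 = 0$)
$O = 80$ ($O = \left(0 - 12\right) + \left(44 - -48\right) = -12 + \left(44 + 48\right) = -12 + 92 = 80$)
$O^{2} = 80^{2} = 6400$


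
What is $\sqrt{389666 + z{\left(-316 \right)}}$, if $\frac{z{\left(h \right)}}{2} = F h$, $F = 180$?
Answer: $\sqrt{275906} \approx 525.27$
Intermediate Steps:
$z{\left(h \right)} = 360 h$ ($z{\left(h \right)} = 2 \cdot 180 h = 360 h$)
$\sqrt{389666 + z{\left(-316 \right)}} = \sqrt{389666 + 360 \left(-316\right)} = \sqrt{389666 - 113760} = \sqrt{275906}$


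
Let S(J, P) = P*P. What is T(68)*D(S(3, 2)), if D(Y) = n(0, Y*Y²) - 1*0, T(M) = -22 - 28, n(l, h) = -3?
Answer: 150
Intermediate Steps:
S(J, P) = P²
T(M) = -50
D(Y) = -3 (D(Y) = -3 - 1*0 = -3 + 0 = -3)
T(68)*D(S(3, 2)) = -50*(-3) = 150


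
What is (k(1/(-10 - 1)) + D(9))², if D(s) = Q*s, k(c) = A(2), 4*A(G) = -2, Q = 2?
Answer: 1225/4 ≈ 306.25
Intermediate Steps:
A(G) = -½ (A(G) = (¼)*(-2) = -½)
k(c) = -½
D(s) = 2*s
(k(1/(-10 - 1)) + D(9))² = (-½ + 2*9)² = (-½ + 18)² = (35/2)² = 1225/4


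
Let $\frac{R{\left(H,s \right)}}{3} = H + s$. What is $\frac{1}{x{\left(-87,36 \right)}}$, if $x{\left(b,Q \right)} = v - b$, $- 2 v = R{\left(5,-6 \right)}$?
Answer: $\frac{2}{177} \approx 0.011299$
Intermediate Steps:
$R{\left(H,s \right)} = 3 H + 3 s$ ($R{\left(H,s \right)} = 3 \left(H + s\right) = 3 H + 3 s$)
$v = \frac{3}{2}$ ($v = - \frac{3 \cdot 5 + 3 \left(-6\right)}{2} = - \frac{15 - 18}{2} = \left(- \frac{1}{2}\right) \left(-3\right) = \frac{3}{2} \approx 1.5$)
$x{\left(b,Q \right)} = \frac{3}{2} - b$
$\frac{1}{x{\left(-87,36 \right)}} = \frac{1}{\frac{3}{2} - -87} = \frac{1}{\frac{3}{2} + 87} = \frac{1}{\frac{177}{2}} = \frac{2}{177}$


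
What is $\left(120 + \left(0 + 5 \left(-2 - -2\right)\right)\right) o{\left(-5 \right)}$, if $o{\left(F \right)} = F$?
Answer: $-600$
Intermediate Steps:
$\left(120 + \left(0 + 5 \left(-2 - -2\right)\right)\right) o{\left(-5 \right)} = \left(120 + \left(0 + 5 \left(-2 - -2\right)\right)\right) \left(-5\right) = \left(120 + \left(0 + 5 \left(-2 + 2\right)\right)\right) \left(-5\right) = \left(120 + \left(0 + 5 \cdot 0\right)\right) \left(-5\right) = \left(120 + \left(0 + 0\right)\right) \left(-5\right) = \left(120 + 0\right) \left(-5\right) = 120 \left(-5\right) = -600$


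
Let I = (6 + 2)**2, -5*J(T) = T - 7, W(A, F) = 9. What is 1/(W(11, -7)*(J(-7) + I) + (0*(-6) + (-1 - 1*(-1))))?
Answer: 5/3006 ≈ 0.0016633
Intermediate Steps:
J(T) = 7/5 - T/5 (J(T) = -(T - 7)/5 = -(-7 + T)/5 = 7/5 - T/5)
I = 64 (I = 8**2 = 64)
1/(W(11, -7)*(J(-7) + I) + (0*(-6) + (-1 - 1*(-1)))) = 1/(9*((7/5 - 1/5*(-7)) + 64) + (0*(-6) + (-1 - 1*(-1)))) = 1/(9*((7/5 + 7/5) + 64) + (0 + (-1 + 1))) = 1/(9*(14/5 + 64) + (0 + 0)) = 1/(9*(334/5) + 0) = 1/(3006/5 + 0) = 1/(3006/5) = 5/3006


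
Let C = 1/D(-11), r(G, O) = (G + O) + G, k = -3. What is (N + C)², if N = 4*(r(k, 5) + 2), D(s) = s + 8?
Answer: 121/9 ≈ 13.444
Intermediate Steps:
D(s) = 8 + s
r(G, O) = O + 2*G
N = 4 (N = 4*((5 + 2*(-3)) + 2) = 4*((5 - 6) + 2) = 4*(-1 + 2) = 4*1 = 4)
C = -⅓ (C = 1/(8 - 11) = 1/(-3) = -⅓ ≈ -0.33333)
(N + C)² = (4 - ⅓)² = (11/3)² = 121/9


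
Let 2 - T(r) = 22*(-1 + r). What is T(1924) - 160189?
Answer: -202493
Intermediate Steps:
T(r) = 24 - 22*r (T(r) = 2 - 22*(-1 + r) = 2 - (-22 + 22*r) = 2 + (22 - 22*r) = 24 - 22*r)
T(1924) - 160189 = (24 - 22*1924) - 160189 = (24 - 42328) - 160189 = -42304 - 160189 = -202493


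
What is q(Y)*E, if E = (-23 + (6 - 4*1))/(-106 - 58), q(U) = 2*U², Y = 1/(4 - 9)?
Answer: 21/2050 ≈ 0.010244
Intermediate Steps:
Y = -⅕ (Y = 1/(-5) = -⅕ ≈ -0.20000)
E = 21/164 (E = (-23 + (6 - 4))/(-164) = (-23 + 2)*(-1/164) = -21*(-1/164) = 21/164 ≈ 0.12805)
q(Y)*E = (2*(-⅕)²)*(21/164) = (2*(1/25))*(21/164) = (2/25)*(21/164) = 21/2050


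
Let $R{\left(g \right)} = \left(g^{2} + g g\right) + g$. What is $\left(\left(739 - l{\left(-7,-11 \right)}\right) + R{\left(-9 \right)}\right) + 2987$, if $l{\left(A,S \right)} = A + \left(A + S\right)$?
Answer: $3904$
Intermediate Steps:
$l{\left(A,S \right)} = S + 2 A$
$R{\left(g \right)} = g + 2 g^{2}$ ($R{\left(g \right)} = \left(g^{2} + g^{2}\right) + g = 2 g^{2} + g = g + 2 g^{2}$)
$\left(\left(739 - l{\left(-7,-11 \right)}\right) + R{\left(-9 \right)}\right) + 2987 = \left(\left(739 - \left(-11 + 2 \left(-7\right)\right)\right) - 9 \left(1 + 2 \left(-9\right)\right)\right) + 2987 = \left(\left(739 - \left(-11 - 14\right)\right) - 9 \left(1 - 18\right)\right) + 2987 = \left(\left(739 - -25\right) - -153\right) + 2987 = \left(\left(739 + 25\right) + 153\right) + 2987 = \left(764 + 153\right) + 2987 = 917 + 2987 = 3904$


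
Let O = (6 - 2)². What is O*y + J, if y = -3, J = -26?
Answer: -74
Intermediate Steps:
O = 16 (O = 4² = 16)
O*y + J = 16*(-3) - 26 = -48 - 26 = -74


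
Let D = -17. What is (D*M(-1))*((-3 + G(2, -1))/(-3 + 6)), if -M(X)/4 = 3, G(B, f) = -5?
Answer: -544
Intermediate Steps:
M(X) = -12 (M(X) = -4*3 = -12)
(D*M(-1))*((-3 + G(2, -1))/(-3 + 6)) = (-17*(-12))*((-3 - 5)/(-3 + 6)) = 204*(-8/3) = -544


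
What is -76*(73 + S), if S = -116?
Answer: 3268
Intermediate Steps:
-76*(73 + S) = -76*(73 - 116) = -76*(-43) = 3268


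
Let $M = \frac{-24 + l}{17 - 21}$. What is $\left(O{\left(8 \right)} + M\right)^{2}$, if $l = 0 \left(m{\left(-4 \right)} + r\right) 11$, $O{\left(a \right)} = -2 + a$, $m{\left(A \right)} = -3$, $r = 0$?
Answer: $144$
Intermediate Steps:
$l = 0$ ($l = 0 \left(-3 + 0\right) 11 = 0 \left(-3\right) 11 = 0 \cdot 11 = 0$)
$M = 6$ ($M = \frac{-24 + 0}{17 - 21} = - \frac{24}{-4} = \left(-24\right) \left(- \frac{1}{4}\right) = 6$)
$\left(O{\left(8 \right)} + M\right)^{2} = \left(\left(-2 + 8\right) + 6\right)^{2} = \left(6 + 6\right)^{2} = 12^{2} = 144$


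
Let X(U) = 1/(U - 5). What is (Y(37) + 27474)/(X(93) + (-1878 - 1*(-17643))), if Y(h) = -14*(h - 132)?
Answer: 2534752/1387321 ≈ 1.8271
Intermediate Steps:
X(U) = 1/(-5 + U)
Y(h) = 1848 - 14*h (Y(h) = -14*(-132 + h) = 1848 - 14*h)
(Y(37) + 27474)/(X(93) + (-1878 - 1*(-17643))) = ((1848 - 14*37) + 27474)/(1/(-5 + 93) + (-1878 - 1*(-17643))) = ((1848 - 518) + 27474)/(1/88 + (-1878 + 17643)) = (1330 + 27474)/(1/88 + 15765) = 28804/(1387321/88) = 28804*(88/1387321) = 2534752/1387321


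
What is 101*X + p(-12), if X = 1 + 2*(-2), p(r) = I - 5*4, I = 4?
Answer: -319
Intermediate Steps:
p(r) = -16 (p(r) = 4 - 5*4 = 4 - 20 = -16)
X = -3 (X = 1 - 4 = -3)
101*X + p(-12) = 101*(-3) - 16 = -303 - 16 = -319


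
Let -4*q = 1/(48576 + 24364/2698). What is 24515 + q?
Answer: 6426970659011/262164824 ≈ 24515.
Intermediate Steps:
q = -1349/262164824 (q = -1/(4*(48576 + 24364/2698)) = -1/(4*(48576 + 24364*(1/2698))) = -1/(4*(48576 + 12182/1349)) = -1/(4*65541206/1349) = -¼*1349/65541206 = -1349/262164824 ≈ -5.1456e-6)
24515 + q = 24515 - 1349/262164824 = 6426970659011/262164824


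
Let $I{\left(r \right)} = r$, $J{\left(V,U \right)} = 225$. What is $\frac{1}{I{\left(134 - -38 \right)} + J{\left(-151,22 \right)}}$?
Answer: $\frac{1}{397} \approx 0.0025189$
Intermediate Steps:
$\frac{1}{I{\left(134 - -38 \right)} + J{\left(-151,22 \right)}} = \frac{1}{\left(134 - -38\right) + 225} = \frac{1}{\left(134 + 38\right) + 225} = \frac{1}{172 + 225} = \frac{1}{397}$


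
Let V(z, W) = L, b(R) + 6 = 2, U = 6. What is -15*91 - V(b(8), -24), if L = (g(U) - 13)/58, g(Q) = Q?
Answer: -79163/58 ≈ -1364.9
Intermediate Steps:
b(R) = -4 (b(R) = -6 + 2 = -4)
L = -7/58 (L = (6 - 13)/58 = -7*1/58 = -7/58 ≈ -0.12069)
V(z, W) = -7/58
-15*91 - V(b(8), -24) = -15*91 - 1*(-7/58) = -1365 + 7/58 = -79163/58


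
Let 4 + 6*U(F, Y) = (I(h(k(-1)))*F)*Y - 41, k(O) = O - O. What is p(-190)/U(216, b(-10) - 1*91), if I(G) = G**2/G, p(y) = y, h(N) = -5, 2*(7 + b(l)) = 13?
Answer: -76/6585 ≈ -0.011541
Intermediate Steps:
k(O) = 0
b(l) = -1/2 (b(l) = -7 + (1/2)*13 = -7 + 13/2 = -1/2)
I(G) = G
U(F, Y) = -15/2 - 5*F*Y/6 (U(F, Y) = -2/3 + ((-5*F)*Y - 41)/6 = -2/3 + (-5*F*Y - 41)/6 = -2/3 + (-41 - 5*F*Y)/6 = -2/3 + (-41/6 - 5*F*Y/6) = -15/2 - 5*F*Y/6)
p(-190)/U(216, b(-10) - 1*91) = -190/(-15/2 - 5/6*216*(-1/2 - 1*91)) = -190/(-15/2 - 5/6*216*(-1/2 - 91)) = -190/(-15/2 - 5/6*216*(-183/2)) = -190/(-15/2 + 16470) = -190/32925/2 = -190*2/32925 = -76/6585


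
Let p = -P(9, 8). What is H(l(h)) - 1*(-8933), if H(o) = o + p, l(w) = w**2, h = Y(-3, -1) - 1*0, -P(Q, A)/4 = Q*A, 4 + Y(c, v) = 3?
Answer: 9222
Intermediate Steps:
Y(c, v) = -1 (Y(c, v) = -4 + 3 = -1)
P(Q, A) = -4*A*Q (P(Q, A) = -4*Q*A = -4*A*Q)
p = 288 (p = -(-4)*8*9 = -1*(-288) = 288)
h = -1 (h = -1 - 1*0 = -1 + 0 = -1)
H(o) = 288 + o (H(o) = o + 288 = 288 + o)
H(l(h)) - 1*(-8933) = (288 + (-1)**2) - 1*(-8933) = (288 + 1) + 8933 = 289 + 8933 = 9222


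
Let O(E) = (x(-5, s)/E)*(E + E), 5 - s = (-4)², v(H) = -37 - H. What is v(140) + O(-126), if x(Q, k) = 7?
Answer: -163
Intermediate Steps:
s = -11 (s = 5 - 1*(-4)² = 5 - 1*16 = 5 - 16 = -11)
O(E) = 14 (O(E) = (7/E)*(E + E) = (7/E)*(2*E) = 14)
v(140) + O(-126) = (-37 - 1*140) + 14 = (-37 - 140) + 14 = -177 + 14 = -163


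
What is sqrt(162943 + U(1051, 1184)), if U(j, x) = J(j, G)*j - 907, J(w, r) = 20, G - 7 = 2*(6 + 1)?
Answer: 4*sqrt(11441) ≈ 427.85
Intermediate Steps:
G = 21 (G = 7 + 2*(6 + 1) = 7 + 2*7 = 7 + 14 = 21)
U(j, x) = -907 + 20*j (U(j, x) = 20*j - 907 = -907 + 20*j)
sqrt(162943 + U(1051, 1184)) = sqrt(162943 + (-907 + 20*1051)) = sqrt(162943 + (-907 + 21020)) = sqrt(162943 + 20113) = sqrt(183056) = 4*sqrt(11441)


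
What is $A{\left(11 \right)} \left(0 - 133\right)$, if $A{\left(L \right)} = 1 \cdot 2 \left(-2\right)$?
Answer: $532$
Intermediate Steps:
$A{\left(L \right)} = -4$ ($A{\left(L \right)} = 2 \left(-2\right) = -4$)
$A{\left(11 \right)} \left(0 - 133\right) = - 4 \left(0 - 133\right) = \left(-4\right) \left(-133\right) = 532$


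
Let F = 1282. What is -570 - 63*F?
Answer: -81336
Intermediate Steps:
-570 - 63*F = -570 - 63*1282 = -570 - 80766 = -81336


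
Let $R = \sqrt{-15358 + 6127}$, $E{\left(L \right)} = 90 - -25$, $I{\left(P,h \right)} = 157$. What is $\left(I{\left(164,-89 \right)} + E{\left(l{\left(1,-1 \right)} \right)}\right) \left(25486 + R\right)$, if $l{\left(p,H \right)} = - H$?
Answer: $6932192 + 272 i \sqrt{9231} \approx 6.9322 \cdot 10^{6} + 26133.0 i$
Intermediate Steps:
$E{\left(L \right)} = 115$ ($E{\left(L \right)} = 90 + 25 = 115$)
$R = i \sqrt{9231}$ ($R = \sqrt{-9231} = i \sqrt{9231} \approx 96.078 i$)
$\left(I{\left(164,-89 \right)} + E{\left(l{\left(1,-1 \right)} \right)}\right) \left(25486 + R\right) = \left(157 + 115\right) \left(25486 + i \sqrt{9231}\right) = 272 \left(25486 + i \sqrt{9231}\right) = 6932192 + 272 i \sqrt{9231}$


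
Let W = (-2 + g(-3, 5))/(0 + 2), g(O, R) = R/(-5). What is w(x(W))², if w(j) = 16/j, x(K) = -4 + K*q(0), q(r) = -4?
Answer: 64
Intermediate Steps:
g(O, R) = -R/5 (g(O, R) = R*(-⅕) = -R/5)
W = -3/2 (W = (-2 - ⅕*5)/(0 + 2) = (-2 - 1)/2 = -3*½ = -3/2 ≈ -1.5000)
x(K) = -4 - 4*K (x(K) = -4 + K*(-4) = -4 - 4*K)
w(x(W))² = (16/(-4 - 4*(-3/2)))² = (16/(-4 + 6))² = (16/2)² = (16*(½))² = 8² = 64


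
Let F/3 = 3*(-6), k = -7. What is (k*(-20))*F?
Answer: -7560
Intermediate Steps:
F = -54 (F = 3*(3*(-6)) = 3*(-18) = -54)
(k*(-20))*F = -7*(-20)*(-54) = 140*(-54) = -7560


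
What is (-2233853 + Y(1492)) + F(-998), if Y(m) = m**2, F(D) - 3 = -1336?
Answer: -9122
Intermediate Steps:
F(D) = -1333 (F(D) = 3 - 1336 = -1333)
(-2233853 + Y(1492)) + F(-998) = (-2233853 + 1492**2) - 1333 = (-2233853 + 2226064) - 1333 = -7789 - 1333 = -9122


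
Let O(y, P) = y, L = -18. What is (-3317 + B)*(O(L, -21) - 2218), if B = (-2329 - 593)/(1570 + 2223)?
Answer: 28138501508/3793 ≈ 7.4185e+6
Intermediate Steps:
B = -2922/3793 ≈ -0.77037
(-3317 + B)*(O(L, -21) - 2218) = (-3317 - 2922/3793)*(-18 - 2218) = -12584303/3793*(-2236) = 28138501508/3793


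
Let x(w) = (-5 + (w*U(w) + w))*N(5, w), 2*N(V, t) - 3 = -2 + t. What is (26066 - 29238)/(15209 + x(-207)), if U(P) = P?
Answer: 1586/2188201 ≈ 0.00072480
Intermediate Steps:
N(V, t) = 1/2 + t/2 (N(V, t) = 3/2 + (-2 + t)/2 = 3/2 + (-1 + t/2) = 1/2 + t/2)
x(w) = (1/2 + w/2)*(-5 + w + w**2) (x(w) = (-5 + (w*w + w))*(1/2 + w/2) = (-5 + (w**2 + w))*(1/2 + w/2) = (-5 + (w + w**2))*(1/2 + w/2) = (-5 + w + w**2)*(1/2 + w/2) = (1/2 + w/2)*(-5 + w + w**2))
(26066 - 29238)/(15209 + x(-207)) = (26066 - 29238)/(15209 + (1 - 207)*(-5 - 207 + (-207)**2)/2) = -3172/(15209 + (1/2)*(-206)*(-5 - 207 + 42849)) = -3172/(15209 + (1/2)*(-206)*42637) = -3172/(15209 - 4391611) = -3172/(-4376402) = -3172*(-1/4376402) = 1586/2188201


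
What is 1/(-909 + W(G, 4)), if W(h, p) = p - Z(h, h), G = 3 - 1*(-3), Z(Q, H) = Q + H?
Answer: -1/917 ≈ -0.0010905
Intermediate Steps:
Z(Q, H) = H + Q
G = 6 (G = 3 + 3 = 6)
W(h, p) = p - 2*h (W(h, p) = p - (h + h) = p - 2*h)
1/(-909 + W(G, 4)) = 1/(-909 + (4 - 2*6)) = 1/(-909 + (4 - 12)) = 1/(-909 - 8) = 1/(-917) = -1/917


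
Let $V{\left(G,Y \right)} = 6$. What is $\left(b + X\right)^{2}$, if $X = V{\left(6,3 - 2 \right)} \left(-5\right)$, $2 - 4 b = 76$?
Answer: $\frac{9409}{4} \approx 2352.3$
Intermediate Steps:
$b = - \frac{37}{2}$ ($b = \frac{1}{2} - 19 = - \frac{37}{2} \approx -18.5$)
$X = -30$ ($X = 6 \left(-5\right) = -30$)
$\left(b + X\right)^{2} = \left(- \frac{37}{2} - 30\right)^{2} = \left(- \frac{97}{2}\right)^{2} = \frac{9409}{4}$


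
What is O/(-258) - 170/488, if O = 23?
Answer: -13771/31476 ≈ -0.43751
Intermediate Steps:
O/(-258) - 170/488 = 23/(-258) - 170/488 = 23*(-1/258) - 170*1/488 = -23/258 - 85/244 = -13771/31476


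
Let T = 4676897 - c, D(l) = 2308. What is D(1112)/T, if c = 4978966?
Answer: -2308/302069 ≈ -0.0076406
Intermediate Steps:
T = -302069 (T = 4676897 - 1*4978966 = 4676897 - 4978966 = -302069)
D(1112)/T = 2308/(-302069) = 2308*(-1/302069) = -2308/302069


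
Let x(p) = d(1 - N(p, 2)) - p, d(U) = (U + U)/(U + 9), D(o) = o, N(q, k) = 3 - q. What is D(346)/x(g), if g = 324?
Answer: -57263/53300 ≈ -1.0744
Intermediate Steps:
d(U) = 2*U/(9 + U) (d(U) = (2*U)/(9 + U) = 2*U/(9 + U))
x(p) = -p + 2*(-2 + p)/(7 + p) (x(p) = 2*(1 - (3 - p))/(9 + (1 - (3 - p))) - p = 2*(1 + (-3 + p))/(9 + (1 + (-3 + p))) - p = 2*(-2 + p)/(9 + (-2 + p)) - p = 2*(-2 + p)/(7 + p) - p = -p + 2*(-2 + p)/(7 + p))
D(346)/x(g) = 346/(((-4 + 2*324 - 1*324*(7 + 324))/(7 + 324))) = 346/(((-4 + 648 - 1*324*331)/331)) = 346/(((-4 + 648 - 107244)/331)) = 346/(((1/331)*(-106600))) = 346/(-106600/331) = 346*(-331/106600) = -57263/53300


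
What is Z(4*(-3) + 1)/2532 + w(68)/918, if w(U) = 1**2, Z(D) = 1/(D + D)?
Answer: 9131/8522712 ≈ 0.0010714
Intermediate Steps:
Z(D) = 1/(2*D)
w(U) = 1
Z(4*(-3) + 1)/2532 + w(68)/918 = (1/(2*(4*(-3) + 1)))/2532 + 1/918 = (1/(2*(-12 + 1)))*(1/2532) + 1*(1/918) = ((1/2)/(-11))*(1/2532) + 1/918 = ((1/2)*(-1/11))*(1/2532) + 1/918 = -1/22*1/2532 + 1/918 = -1/55704 + 1/918 = 9131/8522712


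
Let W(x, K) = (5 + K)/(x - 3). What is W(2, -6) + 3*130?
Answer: 391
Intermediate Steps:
W(x, K) = (5 + K)/(-3 + x)
W(2, -6) + 3*130 = (5 - 6)/(-3 + 2) + 3*130 = -1/(-1) + 390 = -1*(-1) + 390 = 1 + 390 = 391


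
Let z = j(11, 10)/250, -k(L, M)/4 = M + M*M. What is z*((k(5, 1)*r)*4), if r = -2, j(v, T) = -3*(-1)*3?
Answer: 288/125 ≈ 2.3040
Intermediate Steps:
k(L, M) = -4*M - 4*M² (k(L, M) = -4*(M + M*M) = -4*(M + M²) = -4*M - 4*M²)
j(v, T) = 9 (j(v, T) = 3*3 = 9)
z = 9/250 ≈ 0.036000
z*((k(5, 1)*r)*4) = 9*((-4*1*(1 + 1)*(-2))*4)/250 = 9*((-4*1*2*(-2))*4)/250 = 9*(-8*(-2)*4)/250 = 9*(16*4)/250 = (9/250)*64 = 288/125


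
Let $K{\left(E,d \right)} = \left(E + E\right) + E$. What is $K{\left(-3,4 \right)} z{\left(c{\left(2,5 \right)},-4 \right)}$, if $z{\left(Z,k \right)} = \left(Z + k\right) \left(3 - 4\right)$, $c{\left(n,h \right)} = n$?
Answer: $-18$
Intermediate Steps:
$K{\left(E,d \right)} = 3 E$ ($K{\left(E,d \right)} = 2 E + E = 3 E$)
$z{\left(Z,k \right)} = - Z - k$ ($z{\left(Z,k \right)} = \left(Z + k\right) \left(-1\right) = - Z - k$)
$K{\left(-3,4 \right)} z{\left(c{\left(2,5 \right)},-4 \right)} = 3 \left(-3\right) \left(\left(-1\right) 2 - -4\right) = - 9 \left(-2 + 4\right) = \left(-9\right) 2 = -18$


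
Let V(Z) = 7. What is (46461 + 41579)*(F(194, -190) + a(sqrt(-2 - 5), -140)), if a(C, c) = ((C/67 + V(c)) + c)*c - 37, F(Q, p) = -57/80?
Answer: 3271969183/2 - 12325600*I*sqrt(7)/67 ≈ 1.636e+9 - 4.8672e+5*I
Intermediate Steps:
F(Q, p) = -57/80 (F(Q, p) = -57*1/80 = -57/80)
a(C, c) = -37 + c*(7 + c + C/67) (a(C, c) = ((C/67 + 7) + c)*c - 37 = ((7 + C/67) + c)*c - 37 = (7 + c + C/67)*c - 37 = c*(7 + c + C/67) - 37 = -37 + c*(7 + c + C/67))
(46461 + 41579)*(F(194, -190) + a(sqrt(-2 - 5), -140)) = (46461 + 41579)*(-57/80 + (-37 + (-140)**2 + 7*(-140) + (1/67)*sqrt(-2 - 5)*(-140))) = 88040*(-57/80 + (-37 + 19600 - 980 + (1/67)*sqrt(-7)*(-140))) = 88040*(-57/80 + (-37 + 19600 - 980 + (1/67)*(I*sqrt(7))*(-140))) = 88040*(-57/80 + (-37 + 19600 - 980 - 140*I*sqrt(7)/67)) = 88040*(-57/80 + (18583 - 140*I*sqrt(7)/67)) = 88040*(1486583/80 - 140*I*sqrt(7)/67) = 3271969183/2 - 12325600*I*sqrt(7)/67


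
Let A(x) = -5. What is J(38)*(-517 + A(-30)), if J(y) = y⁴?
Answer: -1088440992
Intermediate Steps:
J(38)*(-517 + A(-30)) = 38⁴*(-517 - 5) = 2085136*(-522) = -1088440992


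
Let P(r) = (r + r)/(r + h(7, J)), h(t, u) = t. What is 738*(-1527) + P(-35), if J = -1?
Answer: -2253847/2 ≈ -1.1269e+6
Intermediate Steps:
P(r) = 2*r/(7 + r) (P(r) = (r + r)/(r + 7) = (2*r)/(7 + r) = 2*r/(7 + r))
738*(-1527) + P(-35) = 738*(-1527) + 2*(-35)/(7 - 35) = -1126926 + 2*(-35)/(-28) = -1126926 + 2*(-35)*(-1/28) = -1126926 + 5/2 = -2253847/2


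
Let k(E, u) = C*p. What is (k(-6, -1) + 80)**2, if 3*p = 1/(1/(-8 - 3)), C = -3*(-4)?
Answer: 1296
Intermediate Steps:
C = 12
p = -11/3 (p = 1/(3*(1/(-8 - 3))) = 1/(3*(1/(-11))) = 1/(3*(-1/11)) = (1/3)*(-11) = -11/3 ≈ -3.6667)
k(E, u) = -44 (k(E, u) = 12*(-11/3) = -44)
(k(-6, -1) + 80)**2 = (-44 + 80)**2 = 36**2 = 1296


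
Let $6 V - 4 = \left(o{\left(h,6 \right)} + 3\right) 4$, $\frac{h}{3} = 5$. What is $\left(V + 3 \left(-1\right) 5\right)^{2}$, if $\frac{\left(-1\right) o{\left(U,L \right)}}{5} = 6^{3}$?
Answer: $\frac{4826809}{9} \approx 5.3631 \cdot 10^{5}$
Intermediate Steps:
$h = 15$ ($h = 3 \cdot 5 = 15$)
$o{\left(U,L \right)} = -1080$ ($o{\left(U,L \right)} = - 5 \cdot 6^{3} = \left(-5\right) 216 = -1080$)
$V = - \frac{2152}{3}$ ($V = \frac{2}{3} + \frac{\left(-1080 + 3\right) 4}{6} = \frac{2}{3} + \frac{\left(-1077\right) 4}{6} = \frac{2}{3} + \frac{1}{6} \left(-4308\right) = \frac{2}{3} - 718 = - \frac{2152}{3} \approx -717.33$)
$\left(V + 3 \left(-1\right) 5\right)^{2} = \left(- \frac{2152}{3} + 3 \left(-1\right) 5\right)^{2} = \left(- \frac{2152}{3} - 15\right)^{2} = \left(- \frac{2197}{3}\right)^{2} = \frac{4826809}{9}$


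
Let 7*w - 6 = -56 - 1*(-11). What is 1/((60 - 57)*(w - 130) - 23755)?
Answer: -7/169132 ≈ -4.1388e-5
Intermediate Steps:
w = -39/7 (w = 6/7 + (-56 - 1*(-11))/7 = 6/7 + (-56 + 11)/7 = 6/7 + (⅐)*(-45) = 6/7 - 45/7 = -39/7 ≈ -5.5714)
1/((60 - 57)*(w - 130) - 23755) = 1/((60 - 57)*(-39/7 - 130) - 23755) = 1/(3*(-949/7) - 23755) = 1/(-2847/7 - 23755) = 1/(-169132/7) = -7/169132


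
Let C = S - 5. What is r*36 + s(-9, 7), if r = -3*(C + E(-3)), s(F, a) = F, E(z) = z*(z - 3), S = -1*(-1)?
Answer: -1521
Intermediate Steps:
S = 1
E(z) = z*(-3 + z)
C = -4 (C = 1 - 5 = -4)
r = -42 (r = -3*(-4 - 3*(-3 - 3)) = -3*(-4 - 3*(-6)) = -3*(-4 + 18) = -3*14 = -42)
r*36 + s(-9, 7) = -42*36 - 9 = -1512 - 9 = -1521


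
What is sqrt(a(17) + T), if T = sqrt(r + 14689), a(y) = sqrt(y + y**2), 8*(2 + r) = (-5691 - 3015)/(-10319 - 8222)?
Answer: sqrt(37082*sqrt(20195803180361) + 4125224172*sqrt(34))/37082 ≈ 11.776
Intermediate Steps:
r = -143975/74164 (r = -2 + ((-5691 - 3015)/(-10319 - 8222))/8 = -2 + (-8706/(-18541))/8 = -2 + (-8706*(-1/18541))/8 = -2 + (1/8)*(8706/18541) = -2 + 4353/74164 = -143975/74164 ≈ -1.9413)
T = sqrt(20195803180361)/37082 (T = sqrt(-143975/74164 + 14689) = sqrt(1089251021/74164) = sqrt(20195803180361)/37082 ≈ 121.19)
sqrt(a(17) + T) = sqrt(sqrt(17*(1 + 17)) + sqrt(20195803180361)/37082) = sqrt(sqrt(17*18) + sqrt(20195803180361)/37082) = sqrt(sqrt(306) + sqrt(20195803180361)/37082) = sqrt(3*sqrt(34) + sqrt(20195803180361)/37082)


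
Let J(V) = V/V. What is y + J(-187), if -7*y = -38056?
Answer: 38063/7 ≈ 5437.6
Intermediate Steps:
y = 38056/7 (y = -⅐*(-38056) = 38056/7 ≈ 5436.6)
J(V) = 1
y + J(-187) = 38056/7 + 1 = 38063/7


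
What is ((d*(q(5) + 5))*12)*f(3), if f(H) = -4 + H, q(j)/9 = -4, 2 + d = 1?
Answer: -372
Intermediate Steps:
d = -1 (d = -2 + 1 = -1)
q(j) = -36 (q(j) = 9*(-4) = -36)
((d*(q(5) + 5))*12)*f(3) = (-(-36 + 5)*12)*(-4 + 3) = (-1*(-31)*12)*(-1) = (31*12)*(-1) = 372*(-1) = -372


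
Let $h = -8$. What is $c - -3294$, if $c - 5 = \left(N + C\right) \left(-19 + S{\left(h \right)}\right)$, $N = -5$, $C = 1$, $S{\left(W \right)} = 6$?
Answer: $3351$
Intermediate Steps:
$c = 57$ ($c = 5 + \left(-5 + 1\right) \left(-19 + 6\right) = 5 - -52 = 5 + 52 = 57$)
$c - -3294 = 57 - -3294 = 57 + 3294 = 3351$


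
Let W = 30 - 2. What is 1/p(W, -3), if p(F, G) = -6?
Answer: -1/6 ≈ -0.16667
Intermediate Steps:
W = 28
1/p(W, -3) = 1/(-6) = -1/6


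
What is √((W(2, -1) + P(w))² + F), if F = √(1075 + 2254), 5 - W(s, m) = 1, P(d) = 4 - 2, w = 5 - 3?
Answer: √(36 + √3329) ≈ 9.6797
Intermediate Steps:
w = 2
P(d) = 2
W(s, m) = 4 (W(s, m) = 5 - 1*1 = 5 - 1 = 4)
F = √3329 ≈ 57.698
√((W(2, -1) + P(w))² + F) = √((4 + 2)² + √3329) = √(6² + √3329) = √(36 + √3329)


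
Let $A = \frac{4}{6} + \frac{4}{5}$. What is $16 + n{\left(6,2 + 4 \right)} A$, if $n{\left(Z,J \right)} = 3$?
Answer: $\frac{102}{5} \approx 20.4$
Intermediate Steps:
$A = \frac{22}{15}$ ($A = 4 \cdot \frac{1}{6} + 4 \cdot \frac{1}{5} = \frac{2}{3} + \frac{4}{5} = \frac{22}{15} \approx 1.4667$)
$16 + n{\left(6,2 + 4 \right)} A = 16 + 3 \cdot \frac{22}{15} = 16 + \frac{22}{5} = \frac{102}{5}$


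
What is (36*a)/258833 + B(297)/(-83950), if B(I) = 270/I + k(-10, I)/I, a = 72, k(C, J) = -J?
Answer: 2393841233/239019333850 ≈ 0.010015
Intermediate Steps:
B(I) = -1 + 270/I (B(I) = 270/I + (-I)/I = 270/I - 1 = -1 + 270/I)
(36*a)/258833 + B(297)/(-83950) = (36*72)/258833 + ((270 - 1*297)/297)/(-83950) = 2592*(1/258833) + ((270 - 297)/297)*(-1/83950) = 2592/258833 + ((1/297)*(-27))*(-1/83950) = 2592/258833 - 1/11*(-1/83950) = 2592/258833 + 1/923450 = 2393841233/239019333850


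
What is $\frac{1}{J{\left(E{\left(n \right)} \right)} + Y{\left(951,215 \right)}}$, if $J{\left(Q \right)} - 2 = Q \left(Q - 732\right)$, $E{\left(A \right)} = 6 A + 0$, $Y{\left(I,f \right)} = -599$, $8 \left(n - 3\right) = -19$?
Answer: $- \frac{16}{53247} \approx -0.00030049$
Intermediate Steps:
$n = \frac{5}{8}$ ($n = 3 + \frac{1}{8} \left(-19\right) = 3 - \frac{19}{8} = \frac{5}{8} \approx 0.625$)
$E{\left(A \right)} = 6 A$
$J{\left(Q \right)} = 2 + Q \left(-732 + Q\right)$ ($J{\left(Q \right)} = 2 + Q \left(Q - 732\right) = 2 + Q \left(-732 + Q\right)$)
$\frac{1}{J{\left(E{\left(n \right)} \right)} + Y{\left(951,215 \right)}} = \frac{1}{\left(2 + \left(6 \cdot \frac{5}{8}\right)^{2} - 732 \cdot 6 \cdot \frac{5}{8}\right) - 599} = \frac{1}{\left(2 + \left(\frac{15}{4}\right)^{2} - 2745\right) - 599} = \frac{1}{\left(2 + \frac{225}{16} - 2745\right) - 599} = \frac{1}{- \frac{43663}{16} - 599} = \frac{1}{- \frac{53247}{16}} = - \frac{16}{53247}$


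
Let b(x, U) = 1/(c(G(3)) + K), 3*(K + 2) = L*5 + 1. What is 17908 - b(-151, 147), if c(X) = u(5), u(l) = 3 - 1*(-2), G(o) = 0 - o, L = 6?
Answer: 716317/40 ≈ 17908.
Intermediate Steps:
G(o) = -o
u(l) = 5 (u(l) = 3 + 2 = 5)
c(X) = 5
K = 25/3 (K = -2 + (6*5 + 1)/3 = -2 + (30 + 1)/3 = -2 + (⅓)*31 = -2 + 31/3 = 25/3 ≈ 8.3333)
b(x, U) = 3/40 (b(x, U) = 1/(5 + 25/3) = 1/(40/3) = 3/40)
17908 - b(-151, 147) = 17908 - 1*3/40 = 17908 - 3/40 = 716317/40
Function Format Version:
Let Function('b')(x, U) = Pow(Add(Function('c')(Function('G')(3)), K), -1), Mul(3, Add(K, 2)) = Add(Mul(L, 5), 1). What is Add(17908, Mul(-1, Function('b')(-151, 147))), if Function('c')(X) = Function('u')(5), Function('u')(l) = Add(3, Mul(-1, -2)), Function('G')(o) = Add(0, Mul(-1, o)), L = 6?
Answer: Rational(716317, 40) ≈ 17908.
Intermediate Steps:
Function('G')(o) = Mul(-1, o)
Function('u')(l) = 5 (Function('u')(l) = Add(3, 2) = 5)
Function('c')(X) = 5
K = Rational(25, 3) (K = Add(-2, Mul(Rational(1, 3), Add(Mul(6, 5), 1))) = Add(-2, Mul(Rational(1, 3), Add(30, 1))) = Add(-2, Mul(Rational(1, 3), 31)) = Add(-2, Rational(31, 3)) = Rational(25, 3) ≈ 8.3333)
Function('b')(x, U) = Rational(3, 40) (Function('b')(x, U) = Pow(Add(5, Rational(25, 3)), -1) = Pow(Rational(40, 3), -1) = Rational(3, 40))
Add(17908, Mul(-1, Function('b')(-151, 147))) = Add(17908, Mul(-1, Rational(3, 40))) = Add(17908, Rational(-3, 40)) = Rational(716317, 40)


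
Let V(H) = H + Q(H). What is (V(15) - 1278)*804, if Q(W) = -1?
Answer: -1016256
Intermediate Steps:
V(H) = -1 + H (V(H) = H - 1 = -1 + H)
(V(15) - 1278)*804 = ((-1 + 15) - 1278)*804 = (14 - 1278)*804 = -1264*804 = -1016256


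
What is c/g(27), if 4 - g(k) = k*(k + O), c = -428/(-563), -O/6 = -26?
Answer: -428/2779531 ≈ -0.00015398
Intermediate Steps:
O = 156 (O = -6*(-26) = 156)
c = 428/563 (c = -428*(-1/563) = 428/563 ≈ 0.76021)
g(k) = 4 - k*(156 + k) (g(k) = 4 - k*(k + 156) = 4 - k*(156 + k))
c/g(27) = 428/(563*(4 - 1*27² - 156*27)) = 428/(563*(4 - 1*729 - 4212)) = 428/(563*(4 - 729 - 4212)) = (428/563)/(-4937) = (428/563)*(-1/4937) = -428/2779531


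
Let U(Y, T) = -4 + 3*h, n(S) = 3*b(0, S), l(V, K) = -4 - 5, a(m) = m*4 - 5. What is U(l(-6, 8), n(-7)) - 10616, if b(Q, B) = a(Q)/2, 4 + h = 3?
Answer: -10623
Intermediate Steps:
a(m) = -5 + 4*m (a(m) = 4*m - 5 = -5 + 4*m)
h = -1 (h = -4 + 3 = -1)
l(V, K) = -9
b(Q, B) = -5/2 + 2*Q (b(Q, B) = (-5 + 4*Q)/2 = (-5 + 4*Q)*(½) = -5/2 + 2*Q)
n(S) = -15/2 (n(S) = 3*(-5/2 + 2*0) = 3*(-5/2 + 0) = 3*(-5/2) = -15/2)
U(Y, T) = -7 (U(Y, T) = -4 + 3*(-1) = -4 - 3 = -7)
U(l(-6, 8), n(-7)) - 10616 = -7 - 10616 = -10623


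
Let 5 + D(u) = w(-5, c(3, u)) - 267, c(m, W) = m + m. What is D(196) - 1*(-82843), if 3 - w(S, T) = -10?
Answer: 82584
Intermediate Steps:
c(m, W) = 2*m
w(S, T) = 13 (w(S, T) = 3 - 1*(-10) = 3 + 10 = 13)
D(u) = -259 (D(u) = -5 + (13 - 267) = -5 - 254 = -259)
D(196) - 1*(-82843) = -259 - 1*(-82843) = -259 + 82843 = 82584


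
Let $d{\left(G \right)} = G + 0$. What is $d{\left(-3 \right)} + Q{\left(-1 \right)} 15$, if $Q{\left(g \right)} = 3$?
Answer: $42$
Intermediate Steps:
$d{\left(G \right)} = G$
$d{\left(-3 \right)} + Q{\left(-1 \right)} 15 = -3 + 3 \cdot 15 = -3 + 45 = 42$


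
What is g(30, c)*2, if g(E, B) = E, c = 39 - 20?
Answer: 60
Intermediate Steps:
c = 19
g(30, c)*2 = 30*2 = 60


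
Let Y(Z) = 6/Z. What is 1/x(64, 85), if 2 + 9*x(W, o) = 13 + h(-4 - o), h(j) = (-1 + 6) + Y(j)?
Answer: 801/1418 ≈ 0.56488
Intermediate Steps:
h(j) = 5 + 6/j (h(j) = (-1 + 6) + 6/j = 5 + 6/j)
x(W, o) = 16/9 + 2/(3*(-4 - o)) (x(W, o) = -2/9 + (13 + (5 + 6/(-4 - o)))/9 = -2/9 + (18 + 6/(-4 - o))/9 = -2/9 + (2 + 2/(3*(-4 - o))) = 16/9 + 2/(3*(-4 - o)))
1/x(64, 85) = 1/(2*(29 + 8*85)/(9*(4 + 85))) = 1/((2/9)*(29 + 680)/89) = 1/((2/9)*(1/89)*709) = 1/(1418/801) = 801/1418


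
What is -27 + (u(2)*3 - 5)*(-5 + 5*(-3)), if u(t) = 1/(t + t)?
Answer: 58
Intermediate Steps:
u(t) = 1/(2*t)
-27 + (u(2)*3 - 5)*(-5 + 5*(-3)) = -27 + (((½)/2)*3 - 5)*(-5 + 5*(-3)) = -27 + (((½)*(½))*3 - 5)*(-5 - 15) = -27 + ((¼)*3 - 5)*(-20) = -27 + (¾ - 5)*(-20) = -27 - 17/4*(-20) = -27 + 85 = 58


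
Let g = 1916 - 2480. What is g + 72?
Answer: -492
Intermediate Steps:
g = -564
g + 72 = -564 + 72 = -492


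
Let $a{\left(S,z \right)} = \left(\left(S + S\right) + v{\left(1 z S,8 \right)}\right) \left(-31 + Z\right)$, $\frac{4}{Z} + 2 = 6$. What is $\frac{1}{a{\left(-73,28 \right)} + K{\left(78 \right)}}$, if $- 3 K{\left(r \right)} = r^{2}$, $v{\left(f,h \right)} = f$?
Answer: $\frac{1}{63672} \approx 1.5705 \cdot 10^{-5}$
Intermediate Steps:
$Z = 1$ ($Z = \frac{4}{-2 + 6} = \frac{4}{4} = 4 \cdot \frac{1}{4} = 1$)
$K{\left(r \right)} = - \frac{r^{2}}{3}$
$a{\left(S,z \right)} = - 60 S - 30 S z$ ($a{\left(S,z \right)} = \left(\left(S + S\right) + 1 z S\right) \left(-31 + 1\right) = \left(2 S + z S\right) \left(-30\right) = \left(2 S + S z\right) \left(-30\right) = - 60 S - 30 S z$)
$\frac{1}{a{\left(-73,28 \right)} + K{\left(78 \right)}} = \frac{1}{30 \left(-73\right) \left(-2 - 28\right) - \frac{78^{2}}{3}} = \frac{1}{30 \left(-73\right) \left(-2 - 28\right) - 2028} = \frac{1}{30 \left(-73\right) \left(-30\right) - 2028} = \frac{1}{65700 - 2028} = \frac{1}{63672}$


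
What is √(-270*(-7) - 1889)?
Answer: 1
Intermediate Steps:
√(-270*(-7) - 1889) = √(1890 - 1889) = √1 = 1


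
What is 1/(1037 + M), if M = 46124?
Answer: 1/47161 ≈ 2.1204e-5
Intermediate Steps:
1/(1037 + M) = 1/(1037 + 46124) = 1/47161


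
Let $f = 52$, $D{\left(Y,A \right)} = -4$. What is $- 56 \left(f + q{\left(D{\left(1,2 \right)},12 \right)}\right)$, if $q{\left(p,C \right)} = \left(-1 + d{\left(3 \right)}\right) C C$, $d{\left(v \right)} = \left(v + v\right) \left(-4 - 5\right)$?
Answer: $440608$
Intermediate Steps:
$d{\left(v \right)} = - 18 v$ ($d{\left(v \right)} = 2 v \left(-9\right) = - 18 v$)
$q{\left(p,C \right)} = - 55 C^{2}$ ($q{\left(p,C \right)} = \left(-1 - 54\right) C C = - 55 C C = - 55 C^{2}$)
$- 56 \left(f + q{\left(D{\left(1,2 \right)},12 \right)}\right) = - 56 \left(52 - 55 \cdot 12^{2}\right) = - 56 \left(52 - 7920\right) = \left(-56\right) \left(-7868\right) = 440608$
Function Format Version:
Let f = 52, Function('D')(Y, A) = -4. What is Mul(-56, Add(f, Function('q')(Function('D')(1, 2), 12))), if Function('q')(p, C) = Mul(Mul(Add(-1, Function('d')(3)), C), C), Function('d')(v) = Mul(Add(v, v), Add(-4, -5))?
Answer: 440608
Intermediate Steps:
Function('d')(v) = Mul(-18, v) (Function('d')(v) = Mul(Mul(2, v), -9) = Mul(-18, v))
Function('q')(p, C) = Mul(-55, Pow(C, 2)) (Function('q')(p, C) = Mul(Mul(Add(-1, Mul(-18, 3)), C), C) = Mul(Mul(Add(-1, -54), C), C) = Mul(Mul(-55, C), C) = Mul(-55, Pow(C, 2)))
Mul(-56, Add(f, Function('q')(Function('D')(1, 2), 12))) = Mul(-56, Add(52, Mul(-55, Pow(12, 2)))) = Mul(-56, Add(52, Mul(-55, 144))) = Mul(-56, Add(52, -7920)) = Mul(-56, -7868) = 440608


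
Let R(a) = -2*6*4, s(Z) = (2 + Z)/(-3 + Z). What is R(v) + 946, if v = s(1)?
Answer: 898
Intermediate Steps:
s(Z) = (2 + Z)/(-3 + Z)
v = -3/2 (v = (2 + 1)/(-3 + 1) = 3/(-2) = -1/2*3 = -3/2 ≈ -1.5000)
R(a) = -48 (R(a) = -12*4 = -48)
R(v) + 946 = -48 + 946 = 898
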